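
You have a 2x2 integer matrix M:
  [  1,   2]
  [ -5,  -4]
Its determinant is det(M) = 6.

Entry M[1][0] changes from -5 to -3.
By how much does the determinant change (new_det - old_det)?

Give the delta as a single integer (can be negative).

Answer: -4

Derivation:
Cofactor C_10 = -2
Entry delta = -3 - -5 = 2
Det delta = entry_delta * cofactor = 2 * -2 = -4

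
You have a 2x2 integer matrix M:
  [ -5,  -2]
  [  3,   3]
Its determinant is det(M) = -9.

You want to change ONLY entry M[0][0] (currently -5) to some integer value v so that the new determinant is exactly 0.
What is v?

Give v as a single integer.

det is linear in entry M[0][0]: det = old_det + (v - -5) * C_00
Cofactor C_00 = 3
Want det = 0: -9 + (v - -5) * 3 = 0
  (v - -5) = 9 / 3 = 3
  v = -5 + (3) = -2

Answer: -2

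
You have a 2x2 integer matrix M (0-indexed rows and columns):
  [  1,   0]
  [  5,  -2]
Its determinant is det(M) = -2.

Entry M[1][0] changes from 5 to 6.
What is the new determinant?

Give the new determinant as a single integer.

Answer: -2

Derivation:
det is linear in row 1: changing M[1][0] by delta changes det by delta * cofactor(1,0).
Cofactor C_10 = (-1)^(1+0) * minor(1,0) = 0
Entry delta = 6 - 5 = 1
Det delta = 1 * 0 = 0
New det = -2 + 0 = -2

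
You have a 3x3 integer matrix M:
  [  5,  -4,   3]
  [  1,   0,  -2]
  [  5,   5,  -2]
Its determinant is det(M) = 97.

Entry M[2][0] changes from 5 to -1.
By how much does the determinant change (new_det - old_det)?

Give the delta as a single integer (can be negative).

Cofactor C_20 = 8
Entry delta = -1 - 5 = -6
Det delta = entry_delta * cofactor = -6 * 8 = -48

Answer: -48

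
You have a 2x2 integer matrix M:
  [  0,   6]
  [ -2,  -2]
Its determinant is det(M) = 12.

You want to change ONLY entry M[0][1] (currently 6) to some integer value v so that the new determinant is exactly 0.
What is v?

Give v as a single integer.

Answer: 0

Derivation:
det is linear in entry M[0][1]: det = old_det + (v - 6) * C_01
Cofactor C_01 = 2
Want det = 0: 12 + (v - 6) * 2 = 0
  (v - 6) = -12 / 2 = -6
  v = 6 + (-6) = 0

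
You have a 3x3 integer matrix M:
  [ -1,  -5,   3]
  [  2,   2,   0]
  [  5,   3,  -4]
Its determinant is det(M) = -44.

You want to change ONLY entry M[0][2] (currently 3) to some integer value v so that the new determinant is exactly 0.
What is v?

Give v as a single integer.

det is linear in entry M[0][2]: det = old_det + (v - 3) * C_02
Cofactor C_02 = -4
Want det = 0: -44 + (v - 3) * -4 = 0
  (v - 3) = 44 / -4 = -11
  v = 3 + (-11) = -8

Answer: -8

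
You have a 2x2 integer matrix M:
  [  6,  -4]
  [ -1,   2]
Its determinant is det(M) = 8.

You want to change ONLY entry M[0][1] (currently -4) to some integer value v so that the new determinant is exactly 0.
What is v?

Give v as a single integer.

det is linear in entry M[0][1]: det = old_det + (v - -4) * C_01
Cofactor C_01 = 1
Want det = 0: 8 + (v - -4) * 1 = 0
  (v - -4) = -8 / 1 = -8
  v = -4 + (-8) = -12

Answer: -12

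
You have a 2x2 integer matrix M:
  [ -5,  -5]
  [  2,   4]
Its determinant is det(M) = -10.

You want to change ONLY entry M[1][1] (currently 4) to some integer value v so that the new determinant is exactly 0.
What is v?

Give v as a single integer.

det is linear in entry M[1][1]: det = old_det + (v - 4) * C_11
Cofactor C_11 = -5
Want det = 0: -10 + (v - 4) * -5 = 0
  (v - 4) = 10 / -5 = -2
  v = 4 + (-2) = 2

Answer: 2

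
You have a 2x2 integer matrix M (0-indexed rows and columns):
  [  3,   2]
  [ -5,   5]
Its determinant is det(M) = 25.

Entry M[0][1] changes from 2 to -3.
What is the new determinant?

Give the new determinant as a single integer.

det is linear in row 0: changing M[0][1] by delta changes det by delta * cofactor(0,1).
Cofactor C_01 = (-1)^(0+1) * minor(0,1) = 5
Entry delta = -3 - 2 = -5
Det delta = -5 * 5 = -25
New det = 25 + -25 = 0

Answer: 0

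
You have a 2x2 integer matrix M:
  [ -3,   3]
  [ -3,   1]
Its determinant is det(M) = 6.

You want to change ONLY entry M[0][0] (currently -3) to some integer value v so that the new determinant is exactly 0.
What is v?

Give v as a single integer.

det is linear in entry M[0][0]: det = old_det + (v - -3) * C_00
Cofactor C_00 = 1
Want det = 0: 6 + (v - -3) * 1 = 0
  (v - -3) = -6 / 1 = -6
  v = -3 + (-6) = -9

Answer: -9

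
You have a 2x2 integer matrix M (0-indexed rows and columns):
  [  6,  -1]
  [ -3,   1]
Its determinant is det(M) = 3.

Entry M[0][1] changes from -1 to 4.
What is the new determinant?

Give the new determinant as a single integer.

det is linear in row 0: changing M[0][1] by delta changes det by delta * cofactor(0,1).
Cofactor C_01 = (-1)^(0+1) * minor(0,1) = 3
Entry delta = 4 - -1 = 5
Det delta = 5 * 3 = 15
New det = 3 + 15 = 18

Answer: 18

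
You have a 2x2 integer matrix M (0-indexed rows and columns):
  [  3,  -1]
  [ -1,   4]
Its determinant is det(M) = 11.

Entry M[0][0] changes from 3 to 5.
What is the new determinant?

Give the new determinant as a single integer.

Answer: 19

Derivation:
det is linear in row 0: changing M[0][0] by delta changes det by delta * cofactor(0,0).
Cofactor C_00 = (-1)^(0+0) * minor(0,0) = 4
Entry delta = 5 - 3 = 2
Det delta = 2 * 4 = 8
New det = 11 + 8 = 19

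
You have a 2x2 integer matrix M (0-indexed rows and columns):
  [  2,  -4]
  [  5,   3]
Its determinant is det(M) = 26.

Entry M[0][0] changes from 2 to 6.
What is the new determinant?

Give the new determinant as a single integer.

Answer: 38

Derivation:
det is linear in row 0: changing M[0][0] by delta changes det by delta * cofactor(0,0).
Cofactor C_00 = (-1)^(0+0) * minor(0,0) = 3
Entry delta = 6 - 2 = 4
Det delta = 4 * 3 = 12
New det = 26 + 12 = 38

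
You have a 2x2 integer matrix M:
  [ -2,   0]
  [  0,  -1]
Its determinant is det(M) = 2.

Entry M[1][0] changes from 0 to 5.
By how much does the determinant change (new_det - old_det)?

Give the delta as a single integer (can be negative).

Cofactor C_10 = 0
Entry delta = 5 - 0 = 5
Det delta = entry_delta * cofactor = 5 * 0 = 0

Answer: 0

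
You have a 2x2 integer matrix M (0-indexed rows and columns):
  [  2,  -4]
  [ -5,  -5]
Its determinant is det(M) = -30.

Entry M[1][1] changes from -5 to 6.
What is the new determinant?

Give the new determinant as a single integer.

Answer: -8

Derivation:
det is linear in row 1: changing M[1][1] by delta changes det by delta * cofactor(1,1).
Cofactor C_11 = (-1)^(1+1) * minor(1,1) = 2
Entry delta = 6 - -5 = 11
Det delta = 11 * 2 = 22
New det = -30 + 22 = -8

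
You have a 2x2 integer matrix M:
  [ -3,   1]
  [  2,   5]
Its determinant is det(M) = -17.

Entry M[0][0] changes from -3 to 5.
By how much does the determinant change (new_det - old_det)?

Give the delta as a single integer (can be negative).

Cofactor C_00 = 5
Entry delta = 5 - -3 = 8
Det delta = entry_delta * cofactor = 8 * 5 = 40

Answer: 40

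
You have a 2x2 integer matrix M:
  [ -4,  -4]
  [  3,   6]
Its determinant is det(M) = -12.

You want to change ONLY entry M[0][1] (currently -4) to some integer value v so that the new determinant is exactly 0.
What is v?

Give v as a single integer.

det is linear in entry M[0][1]: det = old_det + (v - -4) * C_01
Cofactor C_01 = -3
Want det = 0: -12 + (v - -4) * -3 = 0
  (v - -4) = 12 / -3 = -4
  v = -4 + (-4) = -8

Answer: -8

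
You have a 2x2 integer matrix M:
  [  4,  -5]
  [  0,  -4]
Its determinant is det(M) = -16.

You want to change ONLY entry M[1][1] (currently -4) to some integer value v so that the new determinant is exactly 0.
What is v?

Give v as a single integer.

Answer: 0

Derivation:
det is linear in entry M[1][1]: det = old_det + (v - -4) * C_11
Cofactor C_11 = 4
Want det = 0: -16 + (v - -4) * 4 = 0
  (v - -4) = 16 / 4 = 4
  v = -4 + (4) = 0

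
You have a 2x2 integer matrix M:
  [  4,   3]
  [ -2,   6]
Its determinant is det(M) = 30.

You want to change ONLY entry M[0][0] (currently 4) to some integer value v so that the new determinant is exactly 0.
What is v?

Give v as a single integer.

Answer: -1

Derivation:
det is linear in entry M[0][0]: det = old_det + (v - 4) * C_00
Cofactor C_00 = 6
Want det = 0: 30 + (v - 4) * 6 = 0
  (v - 4) = -30 / 6 = -5
  v = 4 + (-5) = -1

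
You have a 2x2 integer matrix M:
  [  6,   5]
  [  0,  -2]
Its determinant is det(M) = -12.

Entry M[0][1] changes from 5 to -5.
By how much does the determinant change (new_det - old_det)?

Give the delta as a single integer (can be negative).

Cofactor C_01 = 0
Entry delta = -5 - 5 = -10
Det delta = entry_delta * cofactor = -10 * 0 = 0

Answer: 0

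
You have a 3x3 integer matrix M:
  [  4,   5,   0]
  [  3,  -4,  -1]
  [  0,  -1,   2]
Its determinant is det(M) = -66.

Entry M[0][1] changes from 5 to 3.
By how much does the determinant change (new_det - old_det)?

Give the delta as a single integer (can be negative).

Answer: 12

Derivation:
Cofactor C_01 = -6
Entry delta = 3 - 5 = -2
Det delta = entry_delta * cofactor = -2 * -6 = 12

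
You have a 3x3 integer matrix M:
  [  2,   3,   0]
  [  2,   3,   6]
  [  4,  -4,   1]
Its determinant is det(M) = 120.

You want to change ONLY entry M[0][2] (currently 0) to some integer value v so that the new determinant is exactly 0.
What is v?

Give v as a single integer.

det is linear in entry M[0][2]: det = old_det + (v - 0) * C_02
Cofactor C_02 = -20
Want det = 0: 120 + (v - 0) * -20 = 0
  (v - 0) = -120 / -20 = 6
  v = 0 + (6) = 6

Answer: 6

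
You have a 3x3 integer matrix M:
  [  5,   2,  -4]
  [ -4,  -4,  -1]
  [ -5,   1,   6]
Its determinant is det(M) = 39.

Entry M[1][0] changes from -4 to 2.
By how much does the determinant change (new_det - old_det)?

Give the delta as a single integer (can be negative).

Answer: -96

Derivation:
Cofactor C_10 = -16
Entry delta = 2 - -4 = 6
Det delta = entry_delta * cofactor = 6 * -16 = -96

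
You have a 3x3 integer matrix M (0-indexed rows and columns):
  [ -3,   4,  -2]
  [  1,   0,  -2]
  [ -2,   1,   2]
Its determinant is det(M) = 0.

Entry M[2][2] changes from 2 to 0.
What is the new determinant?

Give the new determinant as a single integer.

det is linear in row 2: changing M[2][2] by delta changes det by delta * cofactor(2,2).
Cofactor C_22 = (-1)^(2+2) * minor(2,2) = -4
Entry delta = 0 - 2 = -2
Det delta = -2 * -4 = 8
New det = 0 + 8 = 8

Answer: 8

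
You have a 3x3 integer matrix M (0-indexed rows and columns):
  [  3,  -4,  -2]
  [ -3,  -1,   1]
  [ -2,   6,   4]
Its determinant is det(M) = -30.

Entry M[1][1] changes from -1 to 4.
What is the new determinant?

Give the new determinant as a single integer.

Answer: 10

Derivation:
det is linear in row 1: changing M[1][1] by delta changes det by delta * cofactor(1,1).
Cofactor C_11 = (-1)^(1+1) * minor(1,1) = 8
Entry delta = 4 - -1 = 5
Det delta = 5 * 8 = 40
New det = -30 + 40 = 10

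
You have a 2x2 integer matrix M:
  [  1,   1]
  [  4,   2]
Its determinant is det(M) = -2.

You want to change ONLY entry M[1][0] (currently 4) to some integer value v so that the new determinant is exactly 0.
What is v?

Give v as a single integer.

Answer: 2

Derivation:
det is linear in entry M[1][0]: det = old_det + (v - 4) * C_10
Cofactor C_10 = -1
Want det = 0: -2 + (v - 4) * -1 = 0
  (v - 4) = 2 / -1 = -2
  v = 4 + (-2) = 2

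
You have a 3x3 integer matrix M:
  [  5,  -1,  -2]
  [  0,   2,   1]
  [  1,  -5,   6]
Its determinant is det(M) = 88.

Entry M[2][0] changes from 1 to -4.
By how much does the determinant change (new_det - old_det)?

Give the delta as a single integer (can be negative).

Cofactor C_20 = 3
Entry delta = -4 - 1 = -5
Det delta = entry_delta * cofactor = -5 * 3 = -15

Answer: -15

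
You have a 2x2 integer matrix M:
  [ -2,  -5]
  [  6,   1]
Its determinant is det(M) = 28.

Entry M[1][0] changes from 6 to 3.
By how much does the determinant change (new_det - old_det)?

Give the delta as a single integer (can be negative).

Answer: -15

Derivation:
Cofactor C_10 = 5
Entry delta = 3 - 6 = -3
Det delta = entry_delta * cofactor = -3 * 5 = -15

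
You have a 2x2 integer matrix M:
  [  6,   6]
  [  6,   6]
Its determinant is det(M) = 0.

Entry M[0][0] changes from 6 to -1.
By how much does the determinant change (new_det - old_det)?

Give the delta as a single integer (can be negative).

Answer: -42

Derivation:
Cofactor C_00 = 6
Entry delta = -1 - 6 = -7
Det delta = entry_delta * cofactor = -7 * 6 = -42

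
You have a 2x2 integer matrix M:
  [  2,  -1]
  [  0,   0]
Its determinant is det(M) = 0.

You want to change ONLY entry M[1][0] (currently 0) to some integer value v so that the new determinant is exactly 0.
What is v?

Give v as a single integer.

det is linear in entry M[1][0]: det = old_det + (v - 0) * C_10
Cofactor C_10 = 1
Want det = 0: 0 + (v - 0) * 1 = 0
  (v - 0) = 0 / 1 = 0
  v = 0 + (0) = 0

Answer: 0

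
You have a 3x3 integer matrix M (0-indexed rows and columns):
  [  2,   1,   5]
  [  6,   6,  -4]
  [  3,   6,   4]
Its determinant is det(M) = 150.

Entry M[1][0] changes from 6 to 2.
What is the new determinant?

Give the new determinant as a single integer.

det is linear in row 1: changing M[1][0] by delta changes det by delta * cofactor(1,0).
Cofactor C_10 = (-1)^(1+0) * minor(1,0) = 26
Entry delta = 2 - 6 = -4
Det delta = -4 * 26 = -104
New det = 150 + -104 = 46

Answer: 46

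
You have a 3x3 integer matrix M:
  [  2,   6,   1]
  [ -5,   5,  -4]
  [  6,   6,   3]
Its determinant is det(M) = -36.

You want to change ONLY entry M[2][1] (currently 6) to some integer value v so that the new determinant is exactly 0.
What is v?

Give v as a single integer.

Answer: 18

Derivation:
det is linear in entry M[2][1]: det = old_det + (v - 6) * C_21
Cofactor C_21 = 3
Want det = 0: -36 + (v - 6) * 3 = 0
  (v - 6) = 36 / 3 = 12
  v = 6 + (12) = 18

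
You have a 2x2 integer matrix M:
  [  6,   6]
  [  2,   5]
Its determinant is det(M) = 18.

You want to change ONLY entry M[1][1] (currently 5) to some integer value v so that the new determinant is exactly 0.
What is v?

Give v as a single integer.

det is linear in entry M[1][1]: det = old_det + (v - 5) * C_11
Cofactor C_11 = 6
Want det = 0: 18 + (v - 5) * 6 = 0
  (v - 5) = -18 / 6 = -3
  v = 5 + (-3) = 2

Answer: 2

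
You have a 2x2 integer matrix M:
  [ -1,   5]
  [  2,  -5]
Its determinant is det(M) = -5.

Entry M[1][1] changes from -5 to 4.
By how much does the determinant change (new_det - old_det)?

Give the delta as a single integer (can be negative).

Answer: -9

Derivation:
Cofactor C_11 = -1
Entry delta = 4 - -5 = 9
Det delta = entry_delta * cofactor = 9 * -1 = -9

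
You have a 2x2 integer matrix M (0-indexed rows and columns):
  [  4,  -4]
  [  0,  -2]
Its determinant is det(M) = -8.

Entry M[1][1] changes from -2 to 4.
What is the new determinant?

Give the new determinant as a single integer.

Answer: 16

Derivation:
det is linear in row 1: changing M[1][1] by delta changes det by delta * cofactor(1,1).
Cofactor C_11 = (-1)^(1+1) * minor(1,1) = 4
Entry delta = 4 - -2 = 6
Det delta = 6 * 4 = 24
New det = -8 + 24 = 16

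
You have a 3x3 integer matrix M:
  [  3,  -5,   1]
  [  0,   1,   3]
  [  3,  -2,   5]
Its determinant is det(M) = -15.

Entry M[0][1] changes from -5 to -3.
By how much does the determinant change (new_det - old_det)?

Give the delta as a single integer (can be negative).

Cofactor C_01 = 9
Entry delta = -3 - -5 = 2
Det delta = entry_delta * cofactor = 2 * 9 = 18

Answer: 18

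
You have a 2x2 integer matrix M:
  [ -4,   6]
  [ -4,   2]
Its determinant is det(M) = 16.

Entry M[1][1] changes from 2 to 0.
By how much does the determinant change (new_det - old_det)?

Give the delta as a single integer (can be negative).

Answer: 8

Derivation:
Cofactor C_11 = -4
Entry delta = 0 - 2 = -2
Det delta = entry_delta * cofactor = -2 * -4 = 8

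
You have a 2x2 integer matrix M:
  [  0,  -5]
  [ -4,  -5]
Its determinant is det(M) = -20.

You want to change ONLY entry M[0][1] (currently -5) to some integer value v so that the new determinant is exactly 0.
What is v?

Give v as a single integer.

Answer: 0

Derivation:
det is linear in entry M[0][1]: det = old_det + (v - -5) * C_01
Cofactor C_01 = 4
Want det = 0: -20 + (v - -5) * 4 = 0
  (v - -5) = 20 / 4 = 5
  v = -5 + (5) = 0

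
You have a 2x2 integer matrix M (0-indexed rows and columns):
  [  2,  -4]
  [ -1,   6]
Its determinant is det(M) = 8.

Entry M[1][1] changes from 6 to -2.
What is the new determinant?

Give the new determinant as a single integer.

Answer: -8

Derivation:
det is linear in row 1: changing M[1][1] by delta changes det by delta * cofactor(1,1).
Cofactor C_11 = (-1)^(1+1) * minor(1,1) = 2
Entry delta = -2 - 6 = -8
Det delta = -8 * 2 = -16
New det = 8 + -16 = -8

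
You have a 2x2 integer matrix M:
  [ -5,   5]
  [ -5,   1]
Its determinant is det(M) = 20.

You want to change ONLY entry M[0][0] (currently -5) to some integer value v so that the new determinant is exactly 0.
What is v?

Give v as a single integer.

Answer: -25

Derivation:
det is linear in entry M[0][0]: det = old_det + (v - -5) * C_00
Cofactor C_00 = 1
Want det = 0: 20 + (v - -5) * 1 = 0
  (v - -5) = -20 / 1 = -20
  v = -5 + (-20) = -25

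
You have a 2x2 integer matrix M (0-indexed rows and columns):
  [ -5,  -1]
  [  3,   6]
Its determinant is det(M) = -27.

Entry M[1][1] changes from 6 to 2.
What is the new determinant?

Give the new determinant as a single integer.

Answer: -7

Derivation:
det is linear in row 1: changing M[1][1] by delta changes det by delta * cofactor(1,1).
Cofactor C_11 = (-1)^(1+1) * minor(1,1) = -5
Entry delta = 2 - 6 = -4
Det delta = -4 * -5 = 20
New det = -27 + 20 = -7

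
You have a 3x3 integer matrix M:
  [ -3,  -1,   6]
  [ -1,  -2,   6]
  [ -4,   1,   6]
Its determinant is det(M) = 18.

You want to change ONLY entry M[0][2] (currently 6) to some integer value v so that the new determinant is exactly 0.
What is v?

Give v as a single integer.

det is linear in entry M[0][2]: det = old_det + (v - 6) * C_02
Cofactor C_02 = -9
Want det = 0: 18 + (v - 6) * -9 = 0
  (v - 6) = -18 / -9 = 2
  v = 6 + (2) = 8

Answer: 8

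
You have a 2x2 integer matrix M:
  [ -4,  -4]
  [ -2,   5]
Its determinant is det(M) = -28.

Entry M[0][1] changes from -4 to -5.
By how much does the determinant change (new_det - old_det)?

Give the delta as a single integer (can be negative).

Cofactor C_01 = 2
Entry delta = -5 - -4 = -1
Det delta = entry_delta * cofactor = -1 * 2 = -2

Answer: -2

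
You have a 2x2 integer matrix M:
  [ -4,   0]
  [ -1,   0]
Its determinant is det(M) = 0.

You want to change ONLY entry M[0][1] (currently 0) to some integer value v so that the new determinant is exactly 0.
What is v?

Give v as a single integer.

Answer: 0

Derivation:
det is linear in entry M[0][1]: det = old_det + (v - 0) * C_01
Cofactor C_01 = 1
Want det = 0: 0 + (v - 0) * 1 = 0
  (v - 0) = 0 / 1 = 0
  v = 0 + (0) = 0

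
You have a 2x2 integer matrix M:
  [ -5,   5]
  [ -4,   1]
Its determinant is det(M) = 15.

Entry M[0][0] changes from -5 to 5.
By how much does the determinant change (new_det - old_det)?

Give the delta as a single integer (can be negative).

Cofactor C_00 = 1
Entry delta = 5 - -5 = 10
Det delta = entry_delta * cofactor = 10 * 1 = 10

Answer: 10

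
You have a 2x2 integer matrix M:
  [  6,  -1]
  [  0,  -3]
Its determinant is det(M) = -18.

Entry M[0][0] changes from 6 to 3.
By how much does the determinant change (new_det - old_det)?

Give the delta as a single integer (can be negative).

Answer: 9

Derivation:
Cofactor C_00 = -3
Entry delta = 3 - 6 = -3
Det delta = entry_delta * cofactor = -3 * -3 = 9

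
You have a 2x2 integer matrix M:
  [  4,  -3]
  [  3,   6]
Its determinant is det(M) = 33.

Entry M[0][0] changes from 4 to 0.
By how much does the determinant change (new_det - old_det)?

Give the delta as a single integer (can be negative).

Answer: -24

Derivation:
Cofactor C_00 = 6
Entry delta = 0 - 4 = -4
Det delta = entry_delta * cofactor = -4 * 6 = -24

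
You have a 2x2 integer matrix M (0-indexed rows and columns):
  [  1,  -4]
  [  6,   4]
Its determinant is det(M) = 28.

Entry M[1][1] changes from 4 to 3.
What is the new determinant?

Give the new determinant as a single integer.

det is linear in row 1: changing M[1][1] by delta changes det by delta * cofactor(1,1).
Cofactor C_11 = (-1)^(1+1) * minor(1,1) = 1
Entry delta = 3 - 4 = -1
Det delta = -1 * 1 = -1
New det = 28 + -1 = 27

Answer: 27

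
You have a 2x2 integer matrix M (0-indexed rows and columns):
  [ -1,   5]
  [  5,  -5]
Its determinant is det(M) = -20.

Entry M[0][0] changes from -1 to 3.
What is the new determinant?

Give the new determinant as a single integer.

det is linear in row 0: changing M[0][0] by delta changes det by delta * cofactor(0,0).
Cofactor C_00 = (-1)^(0+0) * minor(0,0) = -5
Entry delta = 3 - -1 = 4
Det delta = 4 * -5 = -20
New det = -20 + -20 = -40

Answer: -40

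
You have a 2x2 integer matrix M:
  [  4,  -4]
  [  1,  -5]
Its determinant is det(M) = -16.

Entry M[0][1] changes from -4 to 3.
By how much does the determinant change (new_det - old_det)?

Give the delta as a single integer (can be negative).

Answer: -7

Derivation:
Cofactor C_01 = -1
Entry delta = 3 - -4 = 7
Det delta = entry_delta * cofactor = 7 * -1 = -7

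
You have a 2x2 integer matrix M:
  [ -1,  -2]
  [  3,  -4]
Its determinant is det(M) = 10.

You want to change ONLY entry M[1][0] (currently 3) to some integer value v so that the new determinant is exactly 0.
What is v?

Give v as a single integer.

det is linear in entry M[1][0]: det = old_det + (v - 3) * C_10
Cofactor C_10 = 2
Want det = 0: 10 + (v - 3) * 2 = 0
  (v - 3) = -10 / 2 = -5
  v = 3 + (-5) = -2

Answer: -2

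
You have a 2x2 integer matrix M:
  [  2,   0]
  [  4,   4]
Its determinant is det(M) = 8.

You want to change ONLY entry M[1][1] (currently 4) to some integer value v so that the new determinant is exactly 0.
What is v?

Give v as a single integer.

det is linear in entry M[1][1]: det = old_det + (v - 4) * C_11
Cofactor C_11 = 2
Want det = 0: 8 + (v - 4) * 2 = 0
  (v - 4) = -8 / 2 = -4
  v = 4 + (-4) = 0

Answer: 0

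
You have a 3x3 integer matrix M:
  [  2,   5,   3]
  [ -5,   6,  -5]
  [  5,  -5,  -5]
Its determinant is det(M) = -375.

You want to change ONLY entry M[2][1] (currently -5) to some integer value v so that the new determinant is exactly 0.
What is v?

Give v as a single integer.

det is linear in entry M[2][1]: det = old_det + (v - -5) * C_21
Cofactor C_21 = -5
Want det = 0: -375 + (v - -5) * -5 = 0
  (v - -5) = 375 / -5 = -75
  v = -5 + (-75) = -80

Answer: -80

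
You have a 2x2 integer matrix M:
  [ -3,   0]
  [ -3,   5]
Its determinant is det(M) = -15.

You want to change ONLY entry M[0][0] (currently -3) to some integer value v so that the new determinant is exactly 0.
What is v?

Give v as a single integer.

det is linear in entry M[0][0]: det = old_det + (v - -3) * C_00
Cofactor C_00 = 5
Want det = 0: -15 + (v - -3) * 5 = 0
  (v - -3) = 15 / 5 = 3
  v = -3 + (3) = 0

Answer: 0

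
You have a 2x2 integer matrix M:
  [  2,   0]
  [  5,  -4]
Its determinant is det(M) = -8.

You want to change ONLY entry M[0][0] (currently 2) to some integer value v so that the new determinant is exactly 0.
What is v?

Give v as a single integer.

Answer: 0

Derivation:
det is linear in entry M[0][0]: det = old_det + (v - 2) * C_00
Cofactor C_00 = -4
Want det = 0: -8 + (v - 2) * -4 = 0
  (v - 2) = 8 / -4 = -2
  v = 2 + (-2) = 0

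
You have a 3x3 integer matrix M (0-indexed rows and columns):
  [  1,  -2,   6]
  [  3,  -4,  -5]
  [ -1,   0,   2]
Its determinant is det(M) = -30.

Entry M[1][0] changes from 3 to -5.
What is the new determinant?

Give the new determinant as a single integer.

det is linear in row 1: changing M[1][0] by delta changes det by delta * cofactor(1,0).
Cofactor C_10 = (-1)^(1+0) * minor(1,0) = 4
Entry delta = -5 - 3 = -8
Det delta = -8 * 4 = -32
New det = -30 + -32 = -62

Answer: -62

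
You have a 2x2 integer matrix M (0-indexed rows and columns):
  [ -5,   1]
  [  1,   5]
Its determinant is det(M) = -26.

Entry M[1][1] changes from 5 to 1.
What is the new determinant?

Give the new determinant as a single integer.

det is linear in row 1: changing M[1][1] by delta changes det by delta * cofactor(1,1).
Cofactor C_11 = (-1)^(1+1) * minor(1,1) = -5
Entry delta = 1 - 5 = -4
Det delta = -4 * -5 = 20
New det = -26 + 20 = -6

Answer: -6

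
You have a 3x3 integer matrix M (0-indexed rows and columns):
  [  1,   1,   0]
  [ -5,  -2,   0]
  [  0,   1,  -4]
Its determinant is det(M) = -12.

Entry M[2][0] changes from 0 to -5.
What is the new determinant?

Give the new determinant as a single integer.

Answer: -12

Derivation:
det is linear in row 2: changing M[2][0] by delta changes det by delta * cofactor(2,0).
Cofactor C_20 = (-1)^(2+0) * minor(2,0) = 0
Entry delta = -5 - 0 = -5
Det delta = -5 * 0 = 0
New det = -12 + 0 = -12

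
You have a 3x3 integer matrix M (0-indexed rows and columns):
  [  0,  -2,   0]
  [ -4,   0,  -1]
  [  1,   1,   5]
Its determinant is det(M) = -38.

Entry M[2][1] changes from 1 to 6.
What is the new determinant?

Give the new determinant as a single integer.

det is linear in row 2: changing M[2][1] by delta changes det by delta * cofactor(2,1).
Cofactor C_21 = (-1)^(2+1) * minor(2,1) = 0
Entry delta = 6 - 1 = 5
Det delta = 5 * 0 = 0
New det = -38 + 0 = -38

Answer: -38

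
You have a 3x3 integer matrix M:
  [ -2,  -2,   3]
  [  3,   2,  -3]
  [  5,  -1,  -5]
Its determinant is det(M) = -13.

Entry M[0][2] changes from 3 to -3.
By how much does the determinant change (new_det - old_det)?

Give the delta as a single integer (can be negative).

Answer: 78

Derivation:
Cofactor C_02 = -13
Entry delta = -3 - 3 = -6
Det delta = entry_delta * cofactor = -6 * -13 = 78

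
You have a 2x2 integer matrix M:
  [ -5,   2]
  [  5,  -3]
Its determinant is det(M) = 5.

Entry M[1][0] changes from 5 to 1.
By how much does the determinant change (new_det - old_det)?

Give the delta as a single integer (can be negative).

Answer: 8

Derivation:
Cofactor C_10 = -2
Entry delta = 1 - 5 = -4
Det delta = entry_delta * cofactor = -4 * -2 = 8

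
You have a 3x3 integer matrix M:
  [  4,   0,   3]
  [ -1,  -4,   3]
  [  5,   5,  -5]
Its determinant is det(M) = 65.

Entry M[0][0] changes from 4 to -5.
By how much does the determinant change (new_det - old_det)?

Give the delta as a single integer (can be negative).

Answer: -45

Derivation:
Cofactor C_00 = 5
Entry delta = -5 - 4 = -9
Det delta = entry_delta * cofactor = -9 * 5 = -45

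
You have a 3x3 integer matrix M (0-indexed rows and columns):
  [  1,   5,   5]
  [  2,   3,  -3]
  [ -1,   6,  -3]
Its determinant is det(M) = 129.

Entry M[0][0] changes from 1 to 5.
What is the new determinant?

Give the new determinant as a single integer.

Answer: 165

Derivation:
det is linear in row 0: changing M[0][0] by delta changes det by delta * cofactor(0,0).
Cofactor C_00 = (-1)^(0+0) * minor(0,0) = 9
Entry delta = 5 - 1 = 4
Det delta = 4 * 9 = 36
New det = 129 + 36 = 165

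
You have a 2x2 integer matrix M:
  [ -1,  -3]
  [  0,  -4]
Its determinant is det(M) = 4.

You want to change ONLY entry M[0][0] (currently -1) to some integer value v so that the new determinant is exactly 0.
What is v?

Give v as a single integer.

det is linear in entry M[0][0]: det = old_det + (v - -1) * C_00
Cofactor C_00 = -4
Want det = 0: 4 + (v - -1) * -4 = 0
  (v - -1) = -4 / -4 = 1
  v = -1 + (1) = 0

Answer: 0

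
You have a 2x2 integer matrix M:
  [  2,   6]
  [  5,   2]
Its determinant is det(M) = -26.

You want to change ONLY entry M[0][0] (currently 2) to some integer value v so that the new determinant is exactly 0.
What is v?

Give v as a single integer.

Answer: 15

Derivation:
det is linear in entry M[0][0]: det = old_det + (v - 2) * C_00
Cofactor C_00 = 2
Want det = 0: -26 + (v - 2) * 2 = 0
  (v - 2) = 26 / 2 = 13
  v = 2 + (13) = 15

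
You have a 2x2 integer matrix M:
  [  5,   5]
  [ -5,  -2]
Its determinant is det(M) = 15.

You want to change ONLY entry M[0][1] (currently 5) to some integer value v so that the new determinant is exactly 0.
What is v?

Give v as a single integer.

det is linear in entry M[0][1]: det = old_det + (v - 5) * C_01
Cofactor C_01 = 5
Want det = 0: 15 + (v - 5) * 5 = 0
  (v - 5) = -15 / 5 = -3
  v = 5 + (-3) = 2

Answer: 2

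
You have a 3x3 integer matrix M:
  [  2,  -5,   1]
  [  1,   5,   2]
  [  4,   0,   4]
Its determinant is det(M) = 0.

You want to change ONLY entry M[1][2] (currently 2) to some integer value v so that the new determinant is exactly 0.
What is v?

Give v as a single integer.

Answer: 2

Derivation:
det is linear in entry M[1][2]: det = old_det + (v - 2) * C_12
Cofactor C_12 = -20
Want det = 0: 0 + (v - 2) * -20 = 0
  (v - 2) = 0 / -20 = 0
  v = 2 + (0) = 2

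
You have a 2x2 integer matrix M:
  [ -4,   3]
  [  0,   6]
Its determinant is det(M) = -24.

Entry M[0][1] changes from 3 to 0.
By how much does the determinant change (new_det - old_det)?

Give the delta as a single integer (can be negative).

Cofactor C_01 = 0
Entry delta = 0 - 3 = -3
Det delta = entry_delta * cofactor = -3 * 0 = 0

Answer: 0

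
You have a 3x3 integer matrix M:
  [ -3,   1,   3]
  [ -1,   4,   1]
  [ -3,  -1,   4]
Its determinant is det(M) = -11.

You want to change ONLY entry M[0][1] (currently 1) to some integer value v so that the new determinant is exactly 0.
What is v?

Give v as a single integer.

det is linear in entry M[0][1]: det = old_det + (v - 1) * C_01
Cofactor C_01 = 1
Want det = 0: -11 + (v - 1) * 1 = 0
  (v - 1) = 11 / 1 = 11
  v = 1 + (11) = 12

Answer: 12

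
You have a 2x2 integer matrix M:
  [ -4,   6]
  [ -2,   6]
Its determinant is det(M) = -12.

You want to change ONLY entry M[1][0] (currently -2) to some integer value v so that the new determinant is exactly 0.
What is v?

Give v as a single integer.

det is linear in entry M[1][0]: det = old_det + (v - -2) * C_10
Cofactor C_10 = -6
Want det = 0: -12 + (v - -2) * -6 = 0
  (v - -2) = 12 / -6 = -2
  v = -2 + (-2) = -4

Answer: -4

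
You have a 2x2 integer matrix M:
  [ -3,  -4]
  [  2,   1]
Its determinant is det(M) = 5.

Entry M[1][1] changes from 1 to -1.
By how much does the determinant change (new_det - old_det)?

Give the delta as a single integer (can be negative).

Answer: 6

Derivation:
Cofactor C_11 = -3
Entry delta = -1 - 1 = -2
Det delta = entry_delta * cofactor = -2 * -3 = 6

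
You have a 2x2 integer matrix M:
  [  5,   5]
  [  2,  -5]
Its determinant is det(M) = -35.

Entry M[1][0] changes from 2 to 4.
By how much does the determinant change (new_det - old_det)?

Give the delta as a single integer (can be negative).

Answer: -10

Derivation:
Cofactor C_10 = -5
Entry delta = 4 - 2 = 2
Det delta = entry_delta * cofactor = 2 * -5 = -10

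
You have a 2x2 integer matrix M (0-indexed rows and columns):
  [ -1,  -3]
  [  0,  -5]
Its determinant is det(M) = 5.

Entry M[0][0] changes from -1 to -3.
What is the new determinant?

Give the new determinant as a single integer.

Answer: 15

Derivation:
det is linear in row 0: changing M[0][0] by delta changes det by delta * cofactor(0,0).
Cofactor C_00 = (-1)^(0+0) * minor(0,0) = -5
Entry delta = -3 - -1 = -2
Det delta = -2 * -5 = 10
New det = 5 + 10 = 15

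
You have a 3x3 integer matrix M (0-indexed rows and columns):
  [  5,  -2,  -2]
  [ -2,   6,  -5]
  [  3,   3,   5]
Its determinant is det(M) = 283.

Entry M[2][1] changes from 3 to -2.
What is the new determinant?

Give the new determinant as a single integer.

det is linear in row 2: changing M[2][1] by delta changes det by delta * cofactor(2,1).
Cofactor C_21 = (-1)^(2+1) * minor(2,1) = 29
Entry delta = -2 - 3 = -5
Det delta = -5 * 29 = -145
New det = 283 + -145 = 138

Answer: 138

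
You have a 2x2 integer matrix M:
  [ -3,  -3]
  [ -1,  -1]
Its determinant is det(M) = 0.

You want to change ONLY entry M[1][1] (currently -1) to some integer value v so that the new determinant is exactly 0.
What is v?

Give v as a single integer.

det is linear in entry M[1][1]: det = old_det + (v - -1) * C_11
Cofactor C_11 = -3
Want det = 0: 0 + (v - -1) * -3 = 0
  (v - -1) = 0 / -3 = 0
  v = -1 + (0) = -1

Answer: -1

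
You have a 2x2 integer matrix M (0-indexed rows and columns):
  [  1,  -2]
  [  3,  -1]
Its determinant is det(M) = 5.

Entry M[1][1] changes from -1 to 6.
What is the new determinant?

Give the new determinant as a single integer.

Answer: 12

Derivation:
det is linear in row 1: changing M[1][1] by delta changes det by delta * cofactor(1,1).
Cofactor C_11 = (-1)^(1+1) * minor(1,1) = 1
Entry delta = 6 - -1 = 7
Det delta = 7 * 1 = 7
New det = 5 + 7 = 12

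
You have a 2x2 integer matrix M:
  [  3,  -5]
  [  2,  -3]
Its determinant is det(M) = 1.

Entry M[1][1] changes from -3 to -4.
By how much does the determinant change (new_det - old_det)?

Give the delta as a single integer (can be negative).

Cofactor C_11 = 3
Entry delta = -4 - -3 = -1
Det delta = entry_delta * cofactor = -1 * 3 = -3

Answer: -3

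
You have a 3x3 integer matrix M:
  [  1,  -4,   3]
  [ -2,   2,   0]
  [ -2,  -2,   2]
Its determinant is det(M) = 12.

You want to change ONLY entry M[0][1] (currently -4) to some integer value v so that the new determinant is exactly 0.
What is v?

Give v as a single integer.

Answer: -7

Derivation:
det is linear in entry M[0][1]: det = old_det + (v - -4) * C_01
Cofactor C_01 = 4
Want det = 0: 12 + (v - -4) * 4 = 0
  (v - -4) = -12 / 4 = -3
  v = -4 + (-3) = -7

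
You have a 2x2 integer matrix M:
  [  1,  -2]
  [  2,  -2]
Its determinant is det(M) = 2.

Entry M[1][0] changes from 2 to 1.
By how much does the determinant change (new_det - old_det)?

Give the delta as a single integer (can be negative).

Answer: -2

Derivation:
Cofactor C_10 = 2
Entry delta = 1 - 2 = -1
Det delta = entry_delta * cofactor = -1 * 2 = -2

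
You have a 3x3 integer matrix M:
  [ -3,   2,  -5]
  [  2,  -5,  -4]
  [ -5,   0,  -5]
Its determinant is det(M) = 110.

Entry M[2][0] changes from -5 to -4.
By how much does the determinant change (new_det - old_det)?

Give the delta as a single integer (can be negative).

Cofactor C_20 = -33
Entry delta = -4 - -5 = 1
Det delta = entry_delta * cofactor = 1 * -33 = -33

Answer: -33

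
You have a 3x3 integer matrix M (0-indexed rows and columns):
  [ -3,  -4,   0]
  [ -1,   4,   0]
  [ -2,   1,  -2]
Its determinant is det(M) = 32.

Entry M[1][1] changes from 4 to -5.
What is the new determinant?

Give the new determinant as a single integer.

det is linear in row 1: changing M[1][1] by delta changes det by delta * cofactor(1,1).
Cofactor C_11 = (-1)^(1+1) * minor(1,1) = 6
Entry delta = -5 - 4 = -9
Det delta = -9 * 6 = -54
New det = 32 + -54 = -22

Answer: -22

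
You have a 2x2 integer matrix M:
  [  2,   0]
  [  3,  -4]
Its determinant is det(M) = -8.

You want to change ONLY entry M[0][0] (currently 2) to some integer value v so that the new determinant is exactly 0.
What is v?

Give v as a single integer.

Answer: 0

Derivation:
det is linear in entry M[0][0]: det = old_det + (v - 2) * C_00
Cofactor C_00 = -4
Want det = 0: -8 + (v - 2) * -4 = 0
  (v - 2) = 8 / -4 = -2
  v = 2 + (-2) = 0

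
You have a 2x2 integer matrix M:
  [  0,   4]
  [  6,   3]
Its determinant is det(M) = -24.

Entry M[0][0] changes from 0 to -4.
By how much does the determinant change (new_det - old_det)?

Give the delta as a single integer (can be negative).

Cofactor C_00 = 3
Entry delta = -4 - 0 = -4
Det delta = entry_delta * cofactor = -4 * 3 = -12

Answer: -12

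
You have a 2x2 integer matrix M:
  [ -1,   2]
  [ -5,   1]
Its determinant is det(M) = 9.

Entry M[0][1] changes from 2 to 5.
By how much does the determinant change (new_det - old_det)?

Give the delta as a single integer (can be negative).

Answer: 15

Derivation:
Cofactor C_01 = 5
Entry delta = 5 - 2 = 3
Det delta = entry_delta * cofactor = 3 * 5 = 15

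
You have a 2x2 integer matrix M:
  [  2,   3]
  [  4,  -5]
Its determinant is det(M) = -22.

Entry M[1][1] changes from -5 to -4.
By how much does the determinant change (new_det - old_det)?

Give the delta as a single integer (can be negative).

Cofactor C_11 = 2
Entry delta = -4 - -5 = 1
Det delta = entry_delta * cofactor = 1 * 2 = 2

Answer: 2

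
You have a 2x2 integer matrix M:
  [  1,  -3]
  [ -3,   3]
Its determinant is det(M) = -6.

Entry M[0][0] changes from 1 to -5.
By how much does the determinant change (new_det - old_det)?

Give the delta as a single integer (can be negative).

Cofactor C_00 = 3
Entry delta = -5 - 1 = -6
Det delta = entry_delta * cofactor = -6 * 3 = -18

Answer: -18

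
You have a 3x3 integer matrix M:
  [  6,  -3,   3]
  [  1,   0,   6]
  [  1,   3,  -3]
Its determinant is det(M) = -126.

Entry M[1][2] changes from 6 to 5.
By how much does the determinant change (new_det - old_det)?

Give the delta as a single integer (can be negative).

Answer: 21

Derivation:
Cofactor C_12 = -21
Entry delta = 5 - 6 = -1
Det delta = entry_delta * cofactor = -1 * -21 = 21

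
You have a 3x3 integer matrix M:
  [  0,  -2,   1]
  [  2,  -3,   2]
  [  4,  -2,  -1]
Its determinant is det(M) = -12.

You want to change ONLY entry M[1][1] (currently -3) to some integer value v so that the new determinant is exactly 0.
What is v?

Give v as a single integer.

Answer: -6

Derivation:
det is linear in entry M[1][1]: det = old_det + (v - -3) * C_11
Cofactor C_11 = -4
Want det = 0: -12 + (v - -3) * -4 = 0
  (v - -3) = 12 / -4 = -3
  v = -3 + (-3) = -6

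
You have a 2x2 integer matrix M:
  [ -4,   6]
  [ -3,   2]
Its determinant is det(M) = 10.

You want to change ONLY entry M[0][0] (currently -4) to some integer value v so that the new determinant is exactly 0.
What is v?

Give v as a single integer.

det is linear in entry M[0][0]: det = old_det + (v - -4) * C_00
Cofactor C_00 = 2
Want det = 0: 10 + (v - -4) * 2 = 0
  (v - -4) = -10 / 2 = -5
  v = -4 + (-5) = -9

Answer: -9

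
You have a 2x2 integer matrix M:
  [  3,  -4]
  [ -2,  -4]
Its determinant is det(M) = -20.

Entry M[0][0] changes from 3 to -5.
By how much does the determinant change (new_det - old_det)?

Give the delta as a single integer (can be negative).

Cofactor C_00 = -4
Entry delta = -5 - 3 = -8
Det delta = entry_delta * cofactor = -8 * -4 = 32

Answer: 32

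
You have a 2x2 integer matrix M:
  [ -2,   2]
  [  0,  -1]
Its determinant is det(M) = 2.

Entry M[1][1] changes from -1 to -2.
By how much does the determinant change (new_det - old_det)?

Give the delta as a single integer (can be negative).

Cofactor C_11 = -2
Entry delta = -2 - -1 = -1
Det delta = entry_delta * cofactor = -1 * -2 = 2

Answer: 2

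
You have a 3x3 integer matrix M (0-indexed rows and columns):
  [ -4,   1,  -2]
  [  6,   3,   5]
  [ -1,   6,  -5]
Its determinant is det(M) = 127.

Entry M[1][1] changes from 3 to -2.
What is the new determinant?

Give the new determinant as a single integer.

Answer: 37

Derivation:
det is linear in row 1: changing M[1][1] by delta changes det by delta * cofactor(1,1).
Cofactor C_11 = (-1)^(1+1) * minor(1,1) = 18
Entry delta = -2 - 3 = -5
Det delta = -5 * 18 = -90
New det = 127 + -90 = 37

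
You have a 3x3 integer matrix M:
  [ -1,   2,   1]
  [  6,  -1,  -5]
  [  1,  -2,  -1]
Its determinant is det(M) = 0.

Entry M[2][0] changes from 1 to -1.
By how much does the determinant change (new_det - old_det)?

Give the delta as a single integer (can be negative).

Cofactor C_20 = -9
Entry delta = -1 - 1 = -2
Det delta = entry_delta * cofactor = -2 * -9 = 18

Answer: 18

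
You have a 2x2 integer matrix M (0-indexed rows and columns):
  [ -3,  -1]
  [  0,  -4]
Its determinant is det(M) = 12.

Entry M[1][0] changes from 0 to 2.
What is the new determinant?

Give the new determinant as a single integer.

Answer: 14

Derivation:
det is linear in row 1: changing M[1][0] by delta changes det by delta * cofactor(1,0).
Cofactor C_10 = (-1)^(1+0) * minor(1,0) = 1
Entry delta = 2 - 0 = 2
Det delta = 2 * 1 = 2
New det = 12 + 2 = 14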